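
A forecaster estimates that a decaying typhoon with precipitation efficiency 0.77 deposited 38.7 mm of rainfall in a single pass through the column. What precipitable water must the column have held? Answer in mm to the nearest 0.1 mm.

PW = rainfall / ε = 38.7 / 0.77 = 50.3 mm.

PW ≈ 50.3 mm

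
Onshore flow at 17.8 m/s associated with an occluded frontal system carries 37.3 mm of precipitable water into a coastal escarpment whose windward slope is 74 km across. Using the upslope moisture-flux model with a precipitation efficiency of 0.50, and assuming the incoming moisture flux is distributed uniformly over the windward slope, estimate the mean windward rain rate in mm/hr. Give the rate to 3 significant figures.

R ≈ 16.1 mm/hr

Incoming column moisture flux per unit ridge length: F = V × PW = 17.8 × 37.3 = 663.94 mm·m/s.
Spread over the 74 km slope with efficiency ε = 0.50: R = ε·F/W = 0.50 × 663.94 / 74000 m = 4.486e-03 mm/s.
R = 4.486e-03 × 3600 = 16.1 mm/hr.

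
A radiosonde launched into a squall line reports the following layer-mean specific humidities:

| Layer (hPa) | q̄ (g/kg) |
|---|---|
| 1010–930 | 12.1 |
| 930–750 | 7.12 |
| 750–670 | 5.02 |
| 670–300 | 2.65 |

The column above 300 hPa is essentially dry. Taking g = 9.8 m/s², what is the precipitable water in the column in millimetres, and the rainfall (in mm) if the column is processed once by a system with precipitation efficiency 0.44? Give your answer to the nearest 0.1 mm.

Precipitable water is the column-integrated vapour mass per unit area: PW = (1/g) Σ q̄ Δp, with q in kg/kg and Δp in Pa (1 kg/m² of water = 1 mm).
Layer 1010–930 hPa: Δp = 80 hPa = 8000 Pa, q̄ = 0.0121 kg/kg → 0.0121 × 8000 / 9.8 = 9.88 mm
Layer 930–750 hPa: Δp = 180 hPa = 18000 Pa, q̄ = 0.00712 kg/kg → 0.00712 × 18000 / 9.8 = 13.08 mm
Layer 750–670 hPa: Δp = 80 hPa = 8000 Pa, q̄ = 0.00502 kg/kg → 0.00502 × 8000 / 9.8 = 4.10 mm
Layer 670–300 hPa: Δp = 370 hPa = 37000 Pa, q̄ = 0.00265 kg/kg → 0.00265 × 37000 / 9.8 = 10.01 mm
PW = 9.88 + 13.08 + 4.10 + 10.01 = 37.07 ≈ 37.1 mm.
Rainfall = ε × PW = 0.44 × 37.1 = 16.3 mm.

PW ≈ 37.1 mm; rainfall ≈ 16.3 mm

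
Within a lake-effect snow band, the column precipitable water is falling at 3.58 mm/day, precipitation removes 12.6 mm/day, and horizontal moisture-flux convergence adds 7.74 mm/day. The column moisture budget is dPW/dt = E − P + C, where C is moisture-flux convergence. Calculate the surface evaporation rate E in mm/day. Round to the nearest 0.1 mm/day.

E ≈ 1.3 mm/day

dPW/dt = -3.58 mm/day.
E = dPW/dt + P − C = (-3.58) + 12.6 − (7.74) = 1.3 mm/day.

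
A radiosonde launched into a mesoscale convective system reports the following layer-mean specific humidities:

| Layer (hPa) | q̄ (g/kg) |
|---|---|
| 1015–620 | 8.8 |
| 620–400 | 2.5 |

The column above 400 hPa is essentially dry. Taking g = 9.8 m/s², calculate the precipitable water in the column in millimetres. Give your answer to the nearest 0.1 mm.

Precipitable water is the column-integrated vapour mass per unit area: PW = (1/g) Σ q̄ Δp, with q in kg/kg and Δp in Pa (1 kg/m² of water = 1 mm).
Layer 1015–620 hPa: Δp = 395 hPa = 39500 Pa, q̄ = 0.0088 kg/kg → 0.0088 × 39500 / 9.8 = 35.47 mm
Layer 620–400 hPa: Δp = 220 hPa = 22000 Pa, q̄ = 0.0025 kg/kg → 0.0025 × 22000 / 9.8 = 5.61 mm
PW = 35.47 + 5.61 = 41.08 ≈ 41.1 mm.

PW ≈ 41.1 mm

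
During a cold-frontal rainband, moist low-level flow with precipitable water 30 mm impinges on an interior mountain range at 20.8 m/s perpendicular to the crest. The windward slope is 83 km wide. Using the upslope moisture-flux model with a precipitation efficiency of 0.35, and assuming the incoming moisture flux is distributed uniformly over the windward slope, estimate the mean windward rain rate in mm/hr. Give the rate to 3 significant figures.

R ≈ 9.47 mm/hr

Incoming column moisture flux per unit ridge length: F = V × PW = 20.8 × 30 = 624 mm·m/s.
Spread over the 83 km slope with efficiency ε = 0.35: R = ε·F/W = 0.35 × 624 / 83000 m = 2.631e-03 mm/s.
R = 2.631e-03 × 3600 = 9.47 mm/hr.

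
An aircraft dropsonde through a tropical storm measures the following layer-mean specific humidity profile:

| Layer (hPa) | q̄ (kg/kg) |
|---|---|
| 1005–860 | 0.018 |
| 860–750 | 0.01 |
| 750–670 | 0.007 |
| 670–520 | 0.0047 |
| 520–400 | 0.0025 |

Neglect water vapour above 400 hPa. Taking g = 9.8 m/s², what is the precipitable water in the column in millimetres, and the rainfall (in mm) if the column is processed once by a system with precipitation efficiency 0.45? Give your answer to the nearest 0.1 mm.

Precipitable water is the column-integrated vapour mass per unit area: PW = (1/g) Σ q̄ Δp, with q in kg/kg and Δp in Pa (1 kg/m² of water = 1 mm).
Layer 1005–860 hPa: Δp = 145 hPa = 14500 Pa, q̄ = 0.018 kg/kg → 0.018 × 14500 / 9.8 = 26.63 mm
Layer 860–750 hPa: Δp = 110 hPa = 11000 Pa, q̄ = 0.01 kg/kg → 0.01 × 11000 / 9.8 = 11.22 mm
Layer 750–670 hPa: Δp = 80 hPa = 8000 Pa, q̄ = 0.007 kg/kg → 0.007 × 8000 / 9.8 = 5.71 mm
Layer 670–520 hPa: Δp = 150 hPa = 15000 Pa, q̄ = 0.0047 kg/kg → 0.0047 × 15000 / 9.8 = 7.19 mm
Layer 520–400 hPa: Δp = 120 hPa = 12000 Pa, q̄ = 0.0025 kg/kg → 0.0025 × 12000 / 9.8 = 3.06 mm
PW = 26.63 + 11.22 + 5.71 + 7.19 + 3.06 = 53.81 ≈ 53.8 mm.
Rainfall = ε × PW = 0.45 × 53.8 = 24.2 mm.

PW ≈ 53.8 mm; rainfall ≈ 24.2 mm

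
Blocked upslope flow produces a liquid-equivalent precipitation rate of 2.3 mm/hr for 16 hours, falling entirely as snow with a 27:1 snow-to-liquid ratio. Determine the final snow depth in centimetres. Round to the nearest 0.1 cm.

snow depth ≈ 99.4 cm

Liquid-equivalent depth = 2.3 × 16 = 36.8 mm.
Snow depth = 36.8 mm × 27 = 993.6 mm = 99.4 cm.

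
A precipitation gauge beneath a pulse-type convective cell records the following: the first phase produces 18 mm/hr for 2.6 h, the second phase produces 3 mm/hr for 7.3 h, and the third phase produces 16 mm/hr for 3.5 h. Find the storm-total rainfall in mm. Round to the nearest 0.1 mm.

Total = Σ Rᵢ Δtᵢ = 18 × 2.6 + 3 × 7.3 + 16 × 3.5
      = 46.8 + 21.9 + 56 = 124.7 mm.

total ≈ 124.7 mm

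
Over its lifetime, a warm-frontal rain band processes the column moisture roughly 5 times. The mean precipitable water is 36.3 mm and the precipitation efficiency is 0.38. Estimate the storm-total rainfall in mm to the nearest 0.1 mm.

Each cycle deposits ε × PW = 0.38 × 36.3 = 13.794 mm.
Over 5 cycles: 5 × 13.794 = 69.0 mm.

rainfall ≈ 69.0 mm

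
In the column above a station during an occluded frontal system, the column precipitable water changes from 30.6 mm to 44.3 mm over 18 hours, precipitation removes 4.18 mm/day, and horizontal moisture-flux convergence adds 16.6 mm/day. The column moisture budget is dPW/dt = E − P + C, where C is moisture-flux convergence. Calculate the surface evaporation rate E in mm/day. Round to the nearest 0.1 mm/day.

dPW/dt = (44.3 − 30.6) mm / (18/24 day) = +18.267 mm/day.
E = dPW/dt + P − C = (+18.267) + 4.18 − (16.6) = 5.8 mm/day.

E ≈ 5.8 mm/day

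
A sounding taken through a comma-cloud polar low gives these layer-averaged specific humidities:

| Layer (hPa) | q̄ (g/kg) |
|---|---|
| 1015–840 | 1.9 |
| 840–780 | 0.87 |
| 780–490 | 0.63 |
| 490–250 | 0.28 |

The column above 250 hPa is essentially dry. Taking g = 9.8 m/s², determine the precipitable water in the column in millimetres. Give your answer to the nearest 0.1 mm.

Precipitable water is the column-integrated vapour mass per unit area: PW = (1/g) Σ q̄ Δp, with q in kg/kg and Δp in Pa (1 kg/m² of water = 1 mm).
Layer 1015–840 hPa: Δp = 175 hPa = 17500 Pa, q̄ = 0.0019 kg/kg → 0.0019 × 17500 / 9.8 = 3.39 mm
Layer 840–780 hPa: Δp = 60 hPa = 6000 Pa, q̄ = 0.00087 kg/kg → 0.00087 × 6000 / 9.8 = 0.53 mm
Layer 780–490 hPa: Δp = 290 hPa = 29000 Pa, q̄ = 0.00063 kg/kg → 0.00063 × 29000 / 9.8 = 1.86 mm
Layer 490–250 hPa: Δp = 240 hPa = 24000 Pa, q̄ = 0.00028 kg/kg → 0.00028 × 24000 / 9.8 = 0.69 mm
PW = 3.39 + 0.53 + 1.86 + 0.69 = 6.47 ≈ 6.5 mm.

PW ≈ 6.5 mm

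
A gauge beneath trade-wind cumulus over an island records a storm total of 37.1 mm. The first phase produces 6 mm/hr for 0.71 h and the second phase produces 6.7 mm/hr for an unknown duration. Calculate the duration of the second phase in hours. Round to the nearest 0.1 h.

Known phases: 6 × 0.71 = 4.26 mm.
Remaining depth = 37.1 − 4.26 = 32.84 mm.
Duration = 32.84 / 6.7 = 4.9 h.

duration ≈ 4.9 h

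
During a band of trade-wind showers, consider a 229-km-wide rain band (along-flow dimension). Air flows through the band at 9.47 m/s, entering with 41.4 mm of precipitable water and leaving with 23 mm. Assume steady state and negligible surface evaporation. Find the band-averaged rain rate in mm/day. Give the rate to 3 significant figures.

Column moisture flux per unit crosswind length is F = V × PW.
Inflow: F_in = 9.47 × 41.4 = 392.058 mm·m/s
Outflow: F_out = 9.47 × 23 = 217.81 mm·m/s
Steady-state rate R = (F_in − F_out)/L = (392.058 − 217.81) / 229000 m = 7.609e-04 mm/s.
R = 7.609e-04 × 3600 × 24 = 65.7 mm/day.

R ≈ 65.7 mm/day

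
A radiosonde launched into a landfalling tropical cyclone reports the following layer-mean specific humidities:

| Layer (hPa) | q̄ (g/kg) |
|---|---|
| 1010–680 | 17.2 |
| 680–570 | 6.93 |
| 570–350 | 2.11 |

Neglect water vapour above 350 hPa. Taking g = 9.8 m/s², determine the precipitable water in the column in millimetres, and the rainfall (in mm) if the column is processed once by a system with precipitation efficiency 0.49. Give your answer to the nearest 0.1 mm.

Precipitable water is the column-integrated vapour mass per unit area: PW = (1/g) Σ q̄ Δp, with q in kg/kg and Δp in Pa (1 kg/m² of water = 1 mm).
Layer 1010–680 hPa: Δp = 330 hPa = 33000 Pa, q̄ = 0.0172 kg/kg → 0.0172 × 33000 / 9.8 = 57.92 mm
Layer 680–570 hPa: Δp = 110 hPa = 11000 Pa, q̄ = 0.00693 kg/kg → 0.00693 × 11000 / 9.8 = 7.78 mm
Layer 570–350 hPa: Δp = 220 hPa = 22000 Pa, q̄ = 0.00211 kg/kg → 0.00211 × 22000 / 9.8 = 4.74 mm
PW = 57.92 + 7.78 + 4.74 = 70.44 ≈ 70.4 mm.
Rainfall = ε × PW = 0.49 × 70.4 = 34.5 mm.

PW ≈ 70.4 mm; rainfall ≈ 34.5 mm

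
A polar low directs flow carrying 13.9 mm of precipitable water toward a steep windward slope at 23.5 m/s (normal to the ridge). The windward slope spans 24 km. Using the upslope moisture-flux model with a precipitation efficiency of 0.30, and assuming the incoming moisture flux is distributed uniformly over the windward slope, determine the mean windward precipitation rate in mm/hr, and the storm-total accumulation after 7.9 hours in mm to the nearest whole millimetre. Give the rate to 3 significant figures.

Incoming column moisture flux per unit ridge length: F = V × PW = 23.5 × 13.9 = 326.65 mm·m/s.
Spread over the 24 km slope with efficiency ε = 0.30: R = ε·F/W = 0.30 × 326.65 / 24000 m = 4.083e-03 mm/s.
R = 4.083e-03 × 3600 = 14.7 mm/hr.
Over 7.9 h: total = 14.7 × 7.9 = 116.13 ≈ 116 mm.

R ≈ 14.7 mm/hr; total ≈ 116 mm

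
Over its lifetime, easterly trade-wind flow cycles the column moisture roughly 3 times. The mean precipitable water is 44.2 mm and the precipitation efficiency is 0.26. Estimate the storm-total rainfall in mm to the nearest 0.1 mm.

rainfall ≈ 34.5 mm

Each cycle deposits ε × PW = 0.26 × 44.2 = 11.492 mm.
Over 3 cycles: 3 × 11.492 = 34.5 mm.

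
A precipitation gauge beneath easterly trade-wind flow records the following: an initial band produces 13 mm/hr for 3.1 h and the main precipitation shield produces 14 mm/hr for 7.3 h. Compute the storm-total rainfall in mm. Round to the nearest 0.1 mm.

total ≈ 142.5 mm

Total = Σ Rᵢ Δtᵢ = 13 × 3.1 + 14 × 7.3
      = 40.3 + 102.2 = 142.5 mm.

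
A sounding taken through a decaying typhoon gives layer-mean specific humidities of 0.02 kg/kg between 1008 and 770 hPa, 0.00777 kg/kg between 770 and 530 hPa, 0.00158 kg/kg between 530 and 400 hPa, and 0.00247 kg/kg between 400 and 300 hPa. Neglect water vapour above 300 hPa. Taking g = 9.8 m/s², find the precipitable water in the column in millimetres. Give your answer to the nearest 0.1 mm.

Precipitable water is the column-integrated vapour mass per unit area: PW = (1/g) Σ q̄ Δp, with q in kg/kg and Δp in Pa (1 kg/m² of water = 1 mm).
Layer 1008–770 hPa: Δp = 238 hPa = 23800 Pa, q̄ = 0.02 kg/kg → 0.02 × 23800 / 9.8 = 48.57 mm
Layer 770–530 hPa: Δp = 240 hPa = 24000 Pa, q̄ = 0.00777 kg/kg → 0.00777 × 24000 / 9.8 = 19.03 mm
Layer 530–400 hPa: Δp = 130 hPa = 13000 Pa, q̄ = 0.00158 kg/kg → 0.00158 × 13000 / 9.8 = 2.10 mm
Layer 400–300 hPa: Δp = 100 hPa = 10000 Pa, q̄ = 0.00247 kg/kg → 0.00247 × 10000 / 9.8 = 2.52 mm
PW = 48.57 + 19.03 + 2.10 + 2.52 = 72.22 ≈ 72.2 mm.

PW ≈ 72.2 mm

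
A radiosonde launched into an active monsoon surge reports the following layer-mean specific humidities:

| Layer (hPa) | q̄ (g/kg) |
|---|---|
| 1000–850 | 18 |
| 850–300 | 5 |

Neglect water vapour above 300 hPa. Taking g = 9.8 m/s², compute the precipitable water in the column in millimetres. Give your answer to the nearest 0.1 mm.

Precipitable water is the column-integrated vapour mass per unit area: PW = (1/g) Σ q̄ Δp, with q in kg/kg and Δp in Pa (1 kg/m² of water = 1 mm).
Layer 1000–850 hPa: Δp = 150 hPa = 15000 Pa, q̄ = 0.018 kg/kg → 0.018 × 15000 / 9.8 = 27.55 mm
Layer 850–300 hPa: Δp = 550 hPa = 55000 Pa, q̄ = 0.005 kg/kg → 0.005 × 55000 / 9.8 = 28.06 mm
PW = 27.55 + 28.06 = 55.61 ≈ 55.6 mm.

PW ≈ 55.6 mm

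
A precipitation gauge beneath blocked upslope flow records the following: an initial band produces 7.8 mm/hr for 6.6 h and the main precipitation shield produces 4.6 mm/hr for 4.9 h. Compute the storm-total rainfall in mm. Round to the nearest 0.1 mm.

Total = Σ Rᵢ Δtᵢ = 7.8 × 6.6 + 4.6 × 4.9
      = 51.48 + 22.54 = 74.0 mm.

total ≈ 74.0 mm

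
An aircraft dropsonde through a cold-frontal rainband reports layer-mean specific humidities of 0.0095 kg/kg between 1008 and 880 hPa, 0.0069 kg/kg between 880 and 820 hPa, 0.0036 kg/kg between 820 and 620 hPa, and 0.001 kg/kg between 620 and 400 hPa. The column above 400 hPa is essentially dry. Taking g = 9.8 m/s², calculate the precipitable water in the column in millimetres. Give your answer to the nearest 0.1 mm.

Precipitable water is the column-integrated vapour mass per unit area: PW = (1/g) Σ q̄ Δp, with q in kg/kg and Δp in Pa (1 kg/m² of water = 1 mm).
Layer 1008–880 hPa: Δp = 128 hPa = 12800 Pa, q̄ = 0.0095 kg/kg → 0.0095 × 12800 / 9.8 = 12.41 mm
Layer 880–820 hPa: Δp = 60 hPa = 6000 Pa, q̄ = 0.0069 kg/kg → 0.0069 × 6000 / 9.8 = 4.22 mm
Layer 820–620 hPa: Δp = 200 hPa = 20000 Pa, q̄ = 0.0036 kg/kg → 0.0036 × 20000 / 9.8 = 7.35 mm
Layer 620–400 hPa: Δp = 220 hPa = 22000 Pa, q̄ = 0.001 kg/kg → 0.001 × 22000 / 9.8 = 2.24 mm
PW = 12.41 + 4.22 + 7.35 + 2.24 = 26.22 ≈ 26.2 mm.

PW ≈ 26.2 mm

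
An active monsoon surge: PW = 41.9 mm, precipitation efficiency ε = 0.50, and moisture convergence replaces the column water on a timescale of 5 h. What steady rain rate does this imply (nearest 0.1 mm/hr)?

R ≈ 4.2 mm/hr

Each overturning extracts ε × PW = 0.50 × 41.9 = 20.95 mm.
Rate = ε·PW / τ = 20.95 / 5 h = 4.2 mm/hr.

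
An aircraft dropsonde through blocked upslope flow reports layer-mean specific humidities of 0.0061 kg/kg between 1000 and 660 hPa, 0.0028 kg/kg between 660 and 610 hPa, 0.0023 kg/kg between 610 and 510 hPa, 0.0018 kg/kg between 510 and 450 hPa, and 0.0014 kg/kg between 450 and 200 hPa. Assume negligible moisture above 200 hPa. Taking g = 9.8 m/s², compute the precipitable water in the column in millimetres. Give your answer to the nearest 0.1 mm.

PW ≈ 29.6 mm

Precipitable water is the column-integrated vapour mass per unit area: PW = (1/g) Σ q̄ Δp, with q in kg/kg and Δp in Pa (1 kg/m² of water = 1 mm).
Layer 1000–660 hPa: Δp = 340 hPa = 34000 Pa, q̄ = 0.0061 kg/kg → 0.0061 × 34000 / 9.8 = 21.16 mm
Layer 660–610 hPa: Δp = 50 hPa = 5000 Pa, q̄ = 0.0028 kg/kg → 0.0028 × 5000 / 9.8 = 1.43 mm
Layer 610–510 hPa: Δp = 100 hPa = 10000 Pa, q̄ = 0.0023 kg/kg → 0.0023 × 10000 / 9.8 = 2.35 mm
Layer 510–450 hPa: Δp = 60 hPa = 6000 Pa, q̄ = 0.0018 kg/kg → 0.0018 × 6000 / 9.8 = 1.10 mm
Layer 450–200 hPa: Δp = 250 hPa = 25000 Pa, q̄ = 0.0014 kg/kg → 0.0014 × 25000 / 9.8 = 3.57 mm
PW = 21.16 + 1.43 + 2.35 + 1.10 + 3.57 = 29.61 ≈ 29.6 mm.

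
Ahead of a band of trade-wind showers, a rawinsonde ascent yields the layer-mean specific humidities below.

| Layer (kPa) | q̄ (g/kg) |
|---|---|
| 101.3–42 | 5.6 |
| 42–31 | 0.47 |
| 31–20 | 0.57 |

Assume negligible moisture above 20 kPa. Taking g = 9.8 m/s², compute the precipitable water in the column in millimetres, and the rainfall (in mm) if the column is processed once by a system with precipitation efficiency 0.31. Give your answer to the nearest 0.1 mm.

Precipitable water is the column-integrated vapour mass per unit area: PW = (1/g) Σ q̄ Δp, with q in kg/kg and Δp in Pa (1 kg/m² of water = 1 mm).
Layer 101.3–42 kPa: Δp = 593 hPa = 59300 Pa, q̄ = 0.0056 kg/kg → 0.0056 × 59300 / 9.8 = 33.89 mm
Layer 42–31 kPa: Δp = 110 hPa = 11000 Pa, q̄ = 0.00047 kg/kg → 0.00047 × 11000 / 9.8 = 0.53 mm
Layer 31–20 kPa: Δp = 110 hPa = 11000 Pa, q̄ = 0.00057 kg/kg → 0.00057 × 11000 / 9.8 = 0.64 mm
PW = 33.89 + 0.53 + 0.64 = 35.06 ≈ 35.1 mm.
Rainfall = ε × PW = 0.31 × 35.1 = 10.9 mm.

PW ≈ 35.1 mm; rainfall ≈ 10.9 mm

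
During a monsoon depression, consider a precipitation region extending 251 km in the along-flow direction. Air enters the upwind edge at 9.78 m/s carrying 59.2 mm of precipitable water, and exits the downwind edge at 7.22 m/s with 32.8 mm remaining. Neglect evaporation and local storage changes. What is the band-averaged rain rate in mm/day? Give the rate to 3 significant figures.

Column moisture flux per unit crosswind length is F = V × PW.
Inflow: F_in = 9.78 × 59.2 = 578.976 mm·m/s
Outflow: F_out = 7.22 × 32.8 = 236.816 mm·m/s
Steady-state rate R = (F_in − F_out)/L = (578.976 − 236.816) / 251000 m = 1.363e-03 mm/s.
R = 1.363e-03 × 3600 × 24 = 118 mm/day.

R ≈ 118 mm/day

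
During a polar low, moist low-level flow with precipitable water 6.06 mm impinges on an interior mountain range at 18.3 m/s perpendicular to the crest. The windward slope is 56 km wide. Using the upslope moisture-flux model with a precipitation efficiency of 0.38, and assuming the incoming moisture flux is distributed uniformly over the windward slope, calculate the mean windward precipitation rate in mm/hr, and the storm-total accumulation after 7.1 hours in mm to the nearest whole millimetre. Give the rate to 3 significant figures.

Incoming column moisture flux per unit ridge length: F = V × PW = 18.3 × 6.06 = 110.898 mm·m/s.
Spread over the 56 km slope with efficiency ε = 0.38: R = ε·F/W = 0.38 × 110.898 / 56000 m = 7.525e-04 mm/s.
R = 7.525e-04 × 3600 = 2.71 mm/hr.
Over 7.1 h: total = 2.71 × 7.1 = 19.241 ≈ 19 mm.

R ≈ 2.71 mm/hr; total ≈ 19 mm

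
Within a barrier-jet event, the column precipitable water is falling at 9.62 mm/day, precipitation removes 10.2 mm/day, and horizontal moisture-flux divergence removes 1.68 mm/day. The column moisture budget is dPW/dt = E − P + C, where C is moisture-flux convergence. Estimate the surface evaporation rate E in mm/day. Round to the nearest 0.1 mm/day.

dPW/dt = -9.62 mm/day.
E = dPW/dt + P − C = (-9.62) + 10.2 − (-1.68) = 2.3 mm/day.

E ≈ 2.3 mm/day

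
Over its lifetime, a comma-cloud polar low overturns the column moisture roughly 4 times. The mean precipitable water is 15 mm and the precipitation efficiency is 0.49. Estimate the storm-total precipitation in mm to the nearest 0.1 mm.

Each cycle deposits ε × PW = 0.49 × 15 = 7.35 mm.
Over 4 cycles: 4 × 7.35 = 29.4 mm.

precipitation ≈ 29.4 mm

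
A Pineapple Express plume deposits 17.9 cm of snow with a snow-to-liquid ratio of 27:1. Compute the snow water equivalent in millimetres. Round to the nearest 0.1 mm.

SWE = snow depth / ratio = 17.9 cm / 27 = 0.663 cm = 6.6 mm.

SWE ≈ 6.6 mm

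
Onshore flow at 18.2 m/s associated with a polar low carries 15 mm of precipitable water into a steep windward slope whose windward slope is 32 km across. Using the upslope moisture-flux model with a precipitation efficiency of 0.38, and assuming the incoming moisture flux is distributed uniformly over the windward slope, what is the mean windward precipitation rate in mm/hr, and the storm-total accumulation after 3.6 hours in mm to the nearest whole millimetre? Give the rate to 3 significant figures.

Incoming column moisture flux per unit ridge length: F = V × PW = 18.2 × 15 = 273 mm·m/s.
Spread over the 32 km slope with efficiency ε = 0.38: R = ε·F/W = 0.38 × 273 / 32000 m = 3.242e-03 mm/s.
R = 3.242e-03 × 3600 = 11.7 mm/hr.
Over 3.6 h: total = 11.7 × 3.6 = 42.12 ≈ 42 mm.

R ≈ 11.7 mm/hr; total ≈ 42 mm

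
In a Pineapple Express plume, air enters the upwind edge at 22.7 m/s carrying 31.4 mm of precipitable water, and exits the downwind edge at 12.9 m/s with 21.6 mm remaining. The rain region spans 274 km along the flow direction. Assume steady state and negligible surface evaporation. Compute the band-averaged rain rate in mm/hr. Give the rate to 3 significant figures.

Column moisture flux per unit crosswind length is F = V × PW.
Inflow: F_in = 22.7 × 31.4 = 712.78 mm·m/s
Outflow: F_out = 12.9 × 21.6 = 278.64 mm·m/s
Steady-state rate R = (F_in − F_out)/L = (712.78 − 278.64) / 274000 m = 1.584e-03 mm/s.
R = 1.584e-03 × 3600 = 5.70 mm/hr.

R ≈ 5.70 mm/hr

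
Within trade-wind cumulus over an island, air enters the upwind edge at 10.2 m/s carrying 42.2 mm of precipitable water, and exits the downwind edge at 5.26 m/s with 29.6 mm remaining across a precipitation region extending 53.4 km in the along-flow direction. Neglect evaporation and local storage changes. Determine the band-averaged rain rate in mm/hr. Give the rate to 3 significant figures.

Column moisture flux per unit crosswind length is F = V × PW.
Inflow: F_in = 10.2 × 42.2 = 430.44 mm·m/s
Outflow: F_out = 5.26 × 29.6 = 155.696 mm·m/s
Steady-state rate R = (F_in − F_out)/L = (430.44 − 155.696) / 53400 m = 5.145e-03 mm/s.
R = 5.145e-03 × 3600 = 18.5 mm/hr.

R ≈ 18.5 mm/hr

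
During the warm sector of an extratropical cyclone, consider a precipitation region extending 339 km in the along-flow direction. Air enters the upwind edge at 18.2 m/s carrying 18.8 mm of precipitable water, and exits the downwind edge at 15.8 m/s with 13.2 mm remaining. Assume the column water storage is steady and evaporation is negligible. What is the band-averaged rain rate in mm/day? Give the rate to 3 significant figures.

R ≈ 34.1 mm/day

Column moisture flux per unit crosswind length is F = V × PW.
Inflow: F_in = 18.2 × 18.8 = 342.16 mm·m/s
Outflow: F_out = 15.8 × 13.2 = 208.56 mm·m/s
Steady-state rate R = (F_in − F_out)/L = (342.16 − 208.56) / 339000 m = 3.941e-04 mm/s.
R = 3.941e-04 × 3600 × 24 = 34.1 mm/day.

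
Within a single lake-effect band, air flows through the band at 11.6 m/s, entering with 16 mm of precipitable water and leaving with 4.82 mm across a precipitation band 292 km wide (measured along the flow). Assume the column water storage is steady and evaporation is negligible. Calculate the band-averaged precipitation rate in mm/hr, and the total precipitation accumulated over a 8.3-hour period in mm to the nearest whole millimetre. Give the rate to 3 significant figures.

R ≈ 1.60 mm/hr; total ≈ 13 mm

Column moisture flux per unit crosswind length is F = V × PW.
Inflow: F_in = 11.6 × 16 = 185.6 mm·m/s
Outflow: F_out = 11.6 × 4.82 = 55.912 mm·m/s
Steady-state rate R = (F_in − F_out)/L = (185.6 − 55.912) / 292000 m = 4.441e-04 mm/s.
R = 4.441e-04 × 3600 = 1.60 mm/hr.
Over 8.3 h: total = 1.60 × 8.3 = 13.28 ≈ 13 mm.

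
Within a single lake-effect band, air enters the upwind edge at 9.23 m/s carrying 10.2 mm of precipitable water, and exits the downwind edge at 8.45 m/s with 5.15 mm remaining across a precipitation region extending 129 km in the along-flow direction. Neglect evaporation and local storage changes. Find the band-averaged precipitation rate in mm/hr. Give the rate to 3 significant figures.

Column moisture flux per unit crosswind length is F = V × PW.
Inflow: F_in = 9.23 × 10.2 = 94.146 mm·m/s
Outflow: F_out = 8.45 × 5.15 = 43.5175 mm·m/s
Steady-state rate R = (F_in − F_out)/L = (94.146 − 43.5175) / 129000 m = 3.925e-04 mm/s.
R = 3.925e-04 × 3600 = 1.41 mm/hr.

R ≈ 1.41 mm/hr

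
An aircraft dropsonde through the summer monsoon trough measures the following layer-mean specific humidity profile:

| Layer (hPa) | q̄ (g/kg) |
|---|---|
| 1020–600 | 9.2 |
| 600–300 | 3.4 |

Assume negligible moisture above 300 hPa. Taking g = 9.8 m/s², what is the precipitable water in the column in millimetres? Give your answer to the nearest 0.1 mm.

Precipitable water is the column-integrated vapour mass per unit area: PW = (1/g) Σ q̄ Δp, with q in kg/kg and Δp in Pa (1 kg/m² of water = 1 mm).
Layer 1020–600 hPa: Δp = 420 hPa = 42000 Pa, q̄ = 0.0092 kg/kg → 0.0092 × 42000 / 9.8 = 39.43 mm
Layer 600–300 hPa: Δp = 300 hPa = 30000 Pa, q̄ = 0.0034 kg/kg → 0.0034 × 30000 / 9.8 = 10.41 mm
PW = 39.43 + 10.41 = 49.84 ≈ 49.8 mm.

PW ≈ 49.8 mm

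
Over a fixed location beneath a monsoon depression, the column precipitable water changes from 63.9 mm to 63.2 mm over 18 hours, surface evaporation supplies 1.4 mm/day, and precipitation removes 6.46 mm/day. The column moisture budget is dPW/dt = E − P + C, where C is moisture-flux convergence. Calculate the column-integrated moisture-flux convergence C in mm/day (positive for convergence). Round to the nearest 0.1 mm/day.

C ≈ 4.1 mm/day

dPW/dt = (63.2 − 63.9) mm / (18/24 day) = -0.933 mm/day.
C = dPW/dt − E + P = (-0.933) − 1.4 + 6.46 = 4.1 mm/day.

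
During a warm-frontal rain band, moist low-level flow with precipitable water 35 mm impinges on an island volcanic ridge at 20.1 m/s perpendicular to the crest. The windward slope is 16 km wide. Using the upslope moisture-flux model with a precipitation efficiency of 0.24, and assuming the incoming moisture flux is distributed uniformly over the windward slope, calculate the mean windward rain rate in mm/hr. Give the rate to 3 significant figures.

R ≈ 38.0 mm/hr

Incoming column moisture flux per unit ridge length: F = V × PW = 20.1 × 35 = 703.5 mm·m/s.
Spread over the 16 km slope with efficiency ε = 0.24: R = ε·F/W = 0.24 × 703.5 / 16000 m = 1.055e-02 mm/s.
R = 1.055e-02 × 3600 = 38.0 mm/hr.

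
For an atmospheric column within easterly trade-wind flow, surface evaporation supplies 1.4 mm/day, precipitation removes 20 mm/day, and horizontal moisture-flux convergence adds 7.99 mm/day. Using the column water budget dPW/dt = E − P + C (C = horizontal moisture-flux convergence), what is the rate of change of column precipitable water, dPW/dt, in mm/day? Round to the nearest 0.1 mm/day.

dPW/dt ≈ -10.6 mm/day

dPW/dt = E − P + C = 1.4 − 20 + (7.99) = -10.6 mm/day.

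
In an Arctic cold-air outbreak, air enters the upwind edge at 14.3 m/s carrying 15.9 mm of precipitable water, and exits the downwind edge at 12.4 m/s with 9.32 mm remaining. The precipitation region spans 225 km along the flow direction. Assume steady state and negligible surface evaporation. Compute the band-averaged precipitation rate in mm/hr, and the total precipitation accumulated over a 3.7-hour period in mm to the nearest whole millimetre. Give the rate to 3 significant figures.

R ≈ 1.79 mm/hr; total ≈ 7 mm

Column moisture flux per unit crosswind length is F = V × PW.
Inflow: F_in = 14.3 × 15.9 = 227.37 mm·m/s
Outflow: F_out = 12.4 × 9.32 = 115.568 mm·m/s
Steady-state rate R = (F_in − F_out)/L = (227.37 − 115.568) / 225000 m = 4.969e-04 mm/s.
R = 4.969e-04 × 3600 = 1.79 mm/hr.
Over 3.7 h: total = 1.79 × 3.7 = 6.623 ≈ 7 mm.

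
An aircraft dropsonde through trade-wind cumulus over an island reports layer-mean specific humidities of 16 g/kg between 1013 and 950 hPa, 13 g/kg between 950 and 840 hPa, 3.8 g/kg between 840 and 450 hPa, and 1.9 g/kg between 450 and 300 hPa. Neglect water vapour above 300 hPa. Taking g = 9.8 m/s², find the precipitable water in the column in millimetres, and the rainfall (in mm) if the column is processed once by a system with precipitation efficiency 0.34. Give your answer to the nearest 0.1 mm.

Precipitable water is the column-integrated vapour mass per unit area: PW = (1/g) Σ q̄ Δp, with q in kg/kg and Δp in Pa (1 kg/m² of water = 1 mm).
Layer 1013–950 hPa: Δp = 63 hPa = 6300 Pa, q̄ = 0.016 kg/kg → 0.016 × 6300 / 9.8 = 10.29 mm
Layer 950–840 hPa: Δp = 110 hPa = 11000 Pa, q̄ = 0.013 kg/kg → 0.013 × 11000 / 9.8 = 14.59 mm
Layer 840–450 hPa: Δp = 390 hPa = 39000 Pa, q̄ = 0.0038 kg/kg → 0.0038 × 39000 / 9.8 = 15.12 mm
Layer 450–300 hPa: Δp = 150 hPa = 15000 Pa, q̄ = 0.0019 kg/kg → 0.0019 × 15000 / 9.8 = 2.91 mm
PW = 10.29 + 14.59 + 15.12 + 2.91 = 42.91 ≈ 42.9 mm.
Rainfall = ε × PW = 0.34 × 42.9 = 14.6 mm.

PW ≈ 42.9 mm; rainfall ≈ 14.6 mm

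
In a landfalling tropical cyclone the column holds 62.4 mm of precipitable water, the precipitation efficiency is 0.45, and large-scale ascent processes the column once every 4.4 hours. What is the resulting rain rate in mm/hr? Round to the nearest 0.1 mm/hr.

R ≈ 6.4 mm/hr

Each overturning extracts ε × PW = 0.45 × 62.4 = 28.08 mm.
Rate = ε·PW / τ = 28.08 / 4.4 h = 6.4 mm/hr.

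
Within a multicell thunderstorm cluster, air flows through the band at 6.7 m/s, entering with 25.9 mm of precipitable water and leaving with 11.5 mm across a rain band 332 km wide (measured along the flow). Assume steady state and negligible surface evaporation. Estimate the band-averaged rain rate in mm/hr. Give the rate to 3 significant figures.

Column moisture flux per unit crosswind length is F = V × PW.
Inflow: F_in = 6.7 × 25.9 = 173.53 mm·m/s
Outflow: F_out = 6.7 × 11.5 = 77.05 mm·m/s
Steady-state rate R = (F_in − F_out)/L = (173.53 − 77.05) / 332000 m = 2.906e-04 mm/s.
R = 2.906e-04 × 3600 = 1.05 mm/hr.

R ≈ 1.05 mm/hr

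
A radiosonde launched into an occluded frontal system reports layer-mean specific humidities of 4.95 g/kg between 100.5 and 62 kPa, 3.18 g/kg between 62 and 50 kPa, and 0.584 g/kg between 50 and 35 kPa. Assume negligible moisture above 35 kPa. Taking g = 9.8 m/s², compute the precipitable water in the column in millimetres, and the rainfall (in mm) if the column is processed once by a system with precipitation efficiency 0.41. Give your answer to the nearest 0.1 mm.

PW ≈ 24.2 mm; rainfall ≈ 9.9 mm

Precipitable water is the column-integrated vapour mass per unit area: PW = (1/g) Σ q̄ Δp, with q in kg/kg and Δp in Pa (1 kg/m² of water = 1 mm).
Layer 100.5–62 kPa: Δp = 385 hPa = 38500 Pa, q̄ = 0.00495 kg/kg → 0.00495 × 38500 / 9.8 = 19.45 mm
Layer 62–50 kPa: Δp = 120 hPa = 12000 Pa, q̄ = 0.00318 kg/kg → 0.00318 × 12000 / 9.8 = 3.89 mm
Layer 50–35 kPa: Δp = 150 hPa = 15000 Pa, q̄ = 0.000584 kg/kg → 0.000584 × 15000 / 9.8 = 0.89 mm
PW = 19.45 + 3.89 + 0.89 = 24.23 ≈ 24.2 mm.
Rainfall = ε × PW = 0.41 × 24.2 = 9.9 mm.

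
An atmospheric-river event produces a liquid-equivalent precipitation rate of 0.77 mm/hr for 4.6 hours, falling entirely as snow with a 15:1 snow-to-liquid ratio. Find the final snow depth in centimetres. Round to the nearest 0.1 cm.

Liquid-equivalent depth = 0.77 × 4.6 = 3.542 mm.
Snow depth = 3.542 mm × 15 = 53.13 mm = 5.3 cm.

snow depth ≈ 5.3 cm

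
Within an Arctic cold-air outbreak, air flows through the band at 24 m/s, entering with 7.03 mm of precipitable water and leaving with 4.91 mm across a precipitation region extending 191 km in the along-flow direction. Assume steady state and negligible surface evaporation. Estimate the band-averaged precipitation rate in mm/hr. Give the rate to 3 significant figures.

R ≈ 0.959 mm/hr

Column moisture flux per unit crosswind length is F = V × PW.
Inflow: F_in = 24 × 7.03 = 168.72 mm·m/s
Outflow: F_out = 24 × 4.91 = 117.84 mm·m/s
Steady-state rate R = (F_in − F_out)/L = (168.72 − 117.84) / 191000 m = 2.664e-04 mm/s.
R = 2.664e-04 × 3600 = 0.959 mm/hr.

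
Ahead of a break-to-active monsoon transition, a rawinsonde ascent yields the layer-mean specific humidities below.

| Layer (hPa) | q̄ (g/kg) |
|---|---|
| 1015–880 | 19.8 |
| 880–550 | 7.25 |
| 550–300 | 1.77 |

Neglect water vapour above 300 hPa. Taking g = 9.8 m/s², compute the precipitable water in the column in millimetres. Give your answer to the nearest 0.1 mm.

Precipitable water is the column-integrated vapour mass per unit area: PW = (1/g) Σ q̄ Δp, with q in kg/kg and Δp in Pa (1 kg/m² of water = 1 mm).
Layer 1015–880 hPa: Δp = 135 hPa = 13500 Pa, q̄ = 0.0198 kg/kg → 0.0198 × 13500 / 9.8 = 27.28 mm
Layer 880–550 hPa: Δp = 330 hPa = 33000 Pa, q̄ = 0.00725 kg/kg → 0.00725 × 33000 / 9.8 = 24.41 mm
Layer 550–300 hPa: Δp = 250 hPa = 25000 Pa, q̄ = 0.00177 kg/kg → 0.00177 × 25000 / 9.8 = 4.52 mm
PW = 27.28 + 24.41 + 4.52 = 56.21 ≈ 56.2 mm.

PW ≈ 56.2 mm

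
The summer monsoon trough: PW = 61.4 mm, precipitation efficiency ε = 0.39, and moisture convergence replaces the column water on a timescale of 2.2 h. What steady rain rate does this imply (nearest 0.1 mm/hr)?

R ≈ 10.9 mm/hr

Each overturning extracts ε × PW = 0.39 × 61.4 = 23.946 mm.
Rate = ε·PW / τ = 23.946 / 2.2 h = 10.9 mm/hr.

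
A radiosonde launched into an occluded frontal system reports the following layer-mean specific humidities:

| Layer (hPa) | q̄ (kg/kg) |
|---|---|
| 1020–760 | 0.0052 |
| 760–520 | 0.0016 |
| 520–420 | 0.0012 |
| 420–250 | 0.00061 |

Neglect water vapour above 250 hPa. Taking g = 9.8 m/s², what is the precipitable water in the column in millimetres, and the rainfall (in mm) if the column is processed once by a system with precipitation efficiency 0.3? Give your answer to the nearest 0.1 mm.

PW ≈ 20.0 mm; rainfall ≈ 6.0 mm

Precipitable water is the column-integrated vapour mass per unit area: PW = (1/g) Σ q̄ Δp, with q in kg/kg and Δp in Pa (1 kg/m² of water = 1 mm).
Layer 1020–760 hPa: Δp = 260 hPa = 26000 Pa, q̄ = 0.0052 kg/kg → 0.0052 × 26000 / 9.8 = 13.80 mm
Layer 760–520 hPa: Δp = 240 hPa = 24000 Pa, q̄ = 0.0016 kg/kg → 0.0016 × 24000 / 9.8 = 3.92 mm
Layer 520–420 hPa: Δp = 100 hPa = 10000 Pa, q̄ = 0.0012 kg/kg → 0.0012 × 10000 / 9.8 = 1.22 mm
Layer 420–250 hPa: Δp = 170 hPa = 17000 Pa, q̄ = 0.00061 kg/kg → 0.00061 × 17000 / 9.8 = 1.06 mm
PW = 13.80 + 3.92 + 1.22 + 1.06 = 20.00 ≈ 20.0 mm.
Rainfall = ε × PW = 0.3 × 20.0 = 6.0 mm.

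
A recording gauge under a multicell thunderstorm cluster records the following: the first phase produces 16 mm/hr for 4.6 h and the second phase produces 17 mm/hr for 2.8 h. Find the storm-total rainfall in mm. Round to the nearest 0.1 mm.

total ≈ 121.2 mm

Total = Σ Rᵢ Δtᵢ = 16 × 4.6 + 17 × 2.8
      = 73.6 + 47.6 = 121.2 mm.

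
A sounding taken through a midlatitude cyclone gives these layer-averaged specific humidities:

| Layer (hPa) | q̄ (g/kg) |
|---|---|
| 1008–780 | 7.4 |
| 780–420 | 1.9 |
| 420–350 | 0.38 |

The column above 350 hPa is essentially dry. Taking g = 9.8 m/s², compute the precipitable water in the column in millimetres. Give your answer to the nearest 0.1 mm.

Precipitable water is the column-integrated vapour mass per unit area: PW = (1/g) Σ q̄ Δp, with q in kg/kg and Δp in Pa (1 kg/m² of water = 1 mm).
Layer 1008–780 hPa: Δp = 228 hPa = 22800 Pa, q̄ = 0.0074 kg/kg → 0.0074 × 22800 / 9.8 = 17.22 mm
Layer 780–420 hPa: Δp = 360 hPa = 36000 Pa, q̄ = 0.0019 kg/kg → 0.0019 × 36000 / 9.8 = 6.98 mm
Layer 420–350 hPa: Δp = 70 hPa = 7000 Pa, q̄ = 0.00038 kg/kg → 0.00038 × 7000 / 9.8 = 0.27 mm
PW = 17.22 + 6.98 + 0.27 = 24.47 ≈ 24.5 mm.

PW ≈ 24.5 mm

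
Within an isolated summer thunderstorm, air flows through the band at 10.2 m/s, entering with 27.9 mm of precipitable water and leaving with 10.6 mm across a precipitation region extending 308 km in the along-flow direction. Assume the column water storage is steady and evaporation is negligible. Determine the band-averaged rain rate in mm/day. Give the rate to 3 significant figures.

Column moisture flux per unit crosswind length is F = V × PW.
Inflow: F_in = 10.2 × 27.9 = 284.58 mm·m/s
Outflow: F_out = 10.2 × 10.6 = 108.12 mm·m/s
Steady-state rate R = (F_in − F_out)/L = (284.58 − 108.12) / 308000 m = 5.729e-04 mm/s.
R = 5.729e-04 × 3600 × 24 = 49.5 mm/day.

R ≈ 49.5 mm/day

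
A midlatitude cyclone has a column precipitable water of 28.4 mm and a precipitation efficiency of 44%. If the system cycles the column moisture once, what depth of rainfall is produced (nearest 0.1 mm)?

Rainfall = ε × PW = 0.44 × 28.4 = 12.5 mm.

rainfall ≈ 12.5 mm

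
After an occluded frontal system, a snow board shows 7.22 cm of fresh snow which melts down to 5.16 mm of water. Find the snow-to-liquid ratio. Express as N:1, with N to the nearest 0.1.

ratio ≈ 14.0

Ratio = snow depth / SWE = 72.2 mm / 5.16 mm = 14.0, i.e. 14.0:1.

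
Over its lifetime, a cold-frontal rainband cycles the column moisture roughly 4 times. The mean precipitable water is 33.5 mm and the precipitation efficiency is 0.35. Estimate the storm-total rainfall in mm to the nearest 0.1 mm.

Each cycle deposits ε × PW = 0.35 × 33.5 = 11.725 mm.
Over 4 cycles: 4 × 11.725 = 46.9 mm.

rainfall ≈ 46.9 mm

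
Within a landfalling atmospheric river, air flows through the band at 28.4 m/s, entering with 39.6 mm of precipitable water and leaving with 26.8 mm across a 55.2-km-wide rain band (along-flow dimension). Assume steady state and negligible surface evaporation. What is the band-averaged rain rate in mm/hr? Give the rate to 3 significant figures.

Column moisture flux per unit crosswind length is F = V × PW.
Inflow: F_in = 28.4 × 39.6 = 1124.64 mm·m/s
Outflow: F_out = 28.4 × 26.8 = 761.12 mm·m/s
Steady-state rate R = (F_in − F_out)/L = (1124.64 − 761.12) / 55200 m = 6.586e-03 mm/s.
R = 6.586e-03 × 3600 = 23.7 mm/hr.

R ≈ 23.7 mm/hr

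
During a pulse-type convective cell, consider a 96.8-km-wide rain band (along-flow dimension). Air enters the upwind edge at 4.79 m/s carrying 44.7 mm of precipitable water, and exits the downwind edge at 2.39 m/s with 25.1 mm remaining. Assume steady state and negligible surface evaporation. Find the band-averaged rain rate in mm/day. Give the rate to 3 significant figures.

R ≈ 138 mm/day

Column moisture flux per unit crosswind length is F = V × PW.
Inflow: F_in = 4.79 × 44.7 = 214.113 mm·m/s
Outflow: F_out = 2.39 × 25.1 = 59.989 mm·m/s
Steady-state rate R = (F_in − F_out)/L = (214.113 − 59.989) / 96800 m = 1.592e-03 mm/s.
R = 1.592e-03 × 3600 × 24 = 138 mm/day.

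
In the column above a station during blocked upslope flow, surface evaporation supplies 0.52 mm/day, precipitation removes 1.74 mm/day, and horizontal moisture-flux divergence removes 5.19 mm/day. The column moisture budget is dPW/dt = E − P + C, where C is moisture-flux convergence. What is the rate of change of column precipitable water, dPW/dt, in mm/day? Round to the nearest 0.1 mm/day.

dPW/dt = E − P + C = 0.52 − 1.74 + (-5.19) = -6.4 mm/day.

dPW/dt ≈ -6.4 mm/day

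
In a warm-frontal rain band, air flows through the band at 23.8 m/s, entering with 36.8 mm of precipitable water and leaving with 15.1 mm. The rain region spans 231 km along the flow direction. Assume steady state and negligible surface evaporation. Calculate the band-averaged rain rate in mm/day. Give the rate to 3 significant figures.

Column moisture flux per unit crosswind length is F = V × PW.
Inflow: F_in = 23.8 × 36.8 = 875.84 mm·m/s
Outflow: F_out = 23.8 × 15.1 = 359.38 mm·m/s
Steady-state rate R = (F_in − F_out)/L = (875.84 − 359.38) / 231000 m = 2.236e-03 mm/s.
R = 2.236e-03 × 3600 × 24 = 193 mm/day.

R ≈ 193 mm/day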